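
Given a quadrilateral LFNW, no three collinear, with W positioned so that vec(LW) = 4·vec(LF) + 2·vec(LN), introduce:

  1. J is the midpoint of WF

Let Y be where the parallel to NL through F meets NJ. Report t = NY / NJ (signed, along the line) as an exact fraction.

t = 2/5

Choose coordinates L = (0, 0), F = (1, 0), N = (0, 1), W = (4, 2).
1. J is the midpoint of WF ⇒ J = (5/2, 1)
through F parallel to NL: direction (0, -1); meets NJ at Y = (1, 1)
Y = N + t·(J−N) with t = 2/5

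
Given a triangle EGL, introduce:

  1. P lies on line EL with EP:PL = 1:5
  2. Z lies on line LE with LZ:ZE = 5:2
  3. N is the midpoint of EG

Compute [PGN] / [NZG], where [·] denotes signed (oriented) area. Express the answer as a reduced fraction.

[PGN]:[NZG] = 7/12

Assign E = (0, 0), G = (1, 0), L = (0, 1) — the answer is frame-independent, so this choice is without loss of generality.
1. P lies on line EL with EP:PL = 1:5 ⇒ P = (0, 1/6)
2. Z lies on line LE with LZ:ZE = 5:2 ⇒ Z = (0, 2/7)
3. N is the midpoint of EG ⇒ N = (1/2, 0)
2·[PGN] = -1/12, 2·[NZG] = -1/7
[PGN]:[NZG] = -1/12:-1/7 = 7/12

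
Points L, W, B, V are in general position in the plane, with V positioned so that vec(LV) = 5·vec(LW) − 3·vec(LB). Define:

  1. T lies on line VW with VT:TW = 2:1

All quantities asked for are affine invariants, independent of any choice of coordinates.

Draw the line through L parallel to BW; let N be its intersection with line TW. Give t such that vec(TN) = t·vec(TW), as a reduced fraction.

t = 4

Set L = (0, 0), W = (1, 0), B = (0, 1), V = (5, -3); any affine frame gives the same invariant.
1. T lies on line VW with VT:TW = 2:1 ⇒ T = (7/3, -1)
through L parallel to BW: direction (1, -1); meets TW at N = (-3, 3)
N = T + t·(W−T) with t = 4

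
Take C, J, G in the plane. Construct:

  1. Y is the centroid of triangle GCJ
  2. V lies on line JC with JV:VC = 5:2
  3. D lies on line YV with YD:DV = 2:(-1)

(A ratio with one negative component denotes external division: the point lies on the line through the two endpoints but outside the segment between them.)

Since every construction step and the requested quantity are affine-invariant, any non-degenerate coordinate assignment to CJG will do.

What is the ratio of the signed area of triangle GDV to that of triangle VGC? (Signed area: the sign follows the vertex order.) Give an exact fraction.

Set C = (0, 0), J = (1, 0), G = (0, 1); any affine frame gives the same invariant.
1. Y is the centroid of triangle GCJ ⇒ Y = (1/3, 1/3)
2. V lies on line JC with JV:VC = 5:2 ⇒ V = (2/7, 0)
3. D lies on line YV with YD:DV = 2:(-1) ⇒ D = (5/21, -1/3)
2·[GDV] = 1/7, 2·[VGC] = 2/7
[GDV]:[VGC] = 1/7:2/7 = 1/2

[GDV]:[VGC] = 1/2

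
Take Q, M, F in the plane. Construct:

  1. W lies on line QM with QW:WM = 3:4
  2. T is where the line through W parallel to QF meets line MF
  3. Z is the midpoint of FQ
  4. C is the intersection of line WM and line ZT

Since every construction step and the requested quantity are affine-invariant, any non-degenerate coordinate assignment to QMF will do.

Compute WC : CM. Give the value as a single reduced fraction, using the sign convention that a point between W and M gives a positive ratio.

WC:CM = -6/7

Choose coordinates Q = (0, 0), M = (1, 0), F = (0, 1).
1. W lies on line QM with QW:WM = 3:4 ⇒ W = (3/7, 0)
2. T is where the line through W parallel to QF meets line MF ⇒ T = (3/7, 4/7)
3. Z is the midpoint of FQ ⇒ Z = (0, 1/2)
4. C is the intersection of line WM and line ZT ⇒ C = (-3, 0)
C = W + t·(M−W) with t = -6, so WC:CM = t:(1−t) = -6:7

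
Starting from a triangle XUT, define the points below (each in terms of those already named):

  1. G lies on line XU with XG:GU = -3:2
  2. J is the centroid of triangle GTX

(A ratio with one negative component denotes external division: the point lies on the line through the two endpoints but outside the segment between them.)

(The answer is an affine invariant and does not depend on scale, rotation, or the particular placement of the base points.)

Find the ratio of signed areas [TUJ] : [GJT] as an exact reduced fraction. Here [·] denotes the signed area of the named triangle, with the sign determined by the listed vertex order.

[TUJ]:[GJT] = -1/3

Set X = (0, 0), U = (1, 0), T = (0, 1); any affine frame gives the same invariant.
1. G lies on line XU with XG:GU = -3:2 ⇒ G = (3, 0)
2. J is the centroid of triangle GTX ⇒ J = (1, 1/3)
2·[TUJ] = 1/3, 2·[GJT] = -1
[TUJ]:[GJT] = 1/3:-1 = -1/3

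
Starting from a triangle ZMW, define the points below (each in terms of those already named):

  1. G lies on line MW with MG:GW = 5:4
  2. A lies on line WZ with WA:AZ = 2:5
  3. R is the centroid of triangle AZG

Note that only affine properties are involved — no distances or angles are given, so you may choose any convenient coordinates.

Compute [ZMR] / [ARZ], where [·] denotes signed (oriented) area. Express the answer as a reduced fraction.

Assign Z = (0, 0), M = (1, 0), W = (0, 1) — the answer is frame-independent, so this choice is without loss of generality.
1. G lies on line MW with MG:GW = 5:4 ⇒ G = (4/9, 5/9)
2. A lies on line WZ with WA:AZ = 2:5 ⇒ A = (0, 5/7)
3. R is the centroid of triangle AZG ⇒ R = (4/27, 80/189)
2·[ZMR] = 80/189, 2·[ARZ] = -20/189
[ZMR]:[ARZ] = 80/189:-20/189 = -4

[ZMR]:[ARZ] = -4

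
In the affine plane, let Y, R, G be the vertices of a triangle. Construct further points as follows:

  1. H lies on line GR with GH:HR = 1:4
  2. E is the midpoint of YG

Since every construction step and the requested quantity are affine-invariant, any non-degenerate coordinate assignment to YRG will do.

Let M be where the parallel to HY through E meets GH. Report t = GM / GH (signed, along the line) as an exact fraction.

Work in coordinates with Y = (0, 0), R = (1, 0), G = (0, 1).
1. H lies on line GR with GH:HR = 1:4 ⇒ H = (1/5, 4/5)
2. E is the midpoint of YG ⇒ E = (0, 1/2)
through E parallel to HY: direction (-1/5, -4/5); meets GH at M = (1/10, 9/10)
M = G + t·(H−G) with t = 1/2

t = 1/2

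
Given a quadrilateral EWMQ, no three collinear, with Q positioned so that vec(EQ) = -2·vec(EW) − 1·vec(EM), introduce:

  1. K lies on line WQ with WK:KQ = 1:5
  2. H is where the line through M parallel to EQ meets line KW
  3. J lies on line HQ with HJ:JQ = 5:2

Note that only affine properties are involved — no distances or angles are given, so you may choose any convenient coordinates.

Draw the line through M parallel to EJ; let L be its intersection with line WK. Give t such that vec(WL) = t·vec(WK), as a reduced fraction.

Work in coordinates with E = (0, 0), W = (1, 0), M = (0, 1), Q = (-2, -1).
1. K lies on line WQ with WK:KQ = 1:5 ⇒ K = (1/2, -1/6)
2. H is where the line through M parallel to EQ meets line KW ⇒ H = (-8, -3)
3. J lies on line HQ with HJ:JQ = 5:2 ⇒ J = (-26/7, -11/7)
through M parallel to EJ: direction (-26/7, -11/7); meets WK at L = (-104/7, -37/7)
L = W + t·(K−W) with t = 222/7

t = 222/7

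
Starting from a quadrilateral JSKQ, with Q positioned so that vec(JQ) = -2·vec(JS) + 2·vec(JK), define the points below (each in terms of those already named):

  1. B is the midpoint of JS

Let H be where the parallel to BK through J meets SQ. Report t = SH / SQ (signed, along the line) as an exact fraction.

t = 1/2

Assign J = (0, 0), S = (1, 0), K = (0, 1), Q = (-2, 2) — the answer is frame-independent, so this choice is without loss of generality.
1. B is the midpoint of JS ⇒ B = (1/2, 0)
through J parallel to BK: direction (-1/2, 1); meets SQ at H = (-1/2, 1)
H = S + t·(Q−S) with t = 1/2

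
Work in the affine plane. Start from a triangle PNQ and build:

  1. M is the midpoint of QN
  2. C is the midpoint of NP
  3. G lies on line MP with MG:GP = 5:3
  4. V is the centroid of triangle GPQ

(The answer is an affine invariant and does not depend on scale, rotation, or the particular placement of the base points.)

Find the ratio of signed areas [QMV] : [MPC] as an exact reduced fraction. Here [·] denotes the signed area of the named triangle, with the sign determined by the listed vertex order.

Set P = (0, 0), N = (1, 0), Q = (0, 1); any affine frame gives the same invariant.
1. M is the midpoint of QN ⇒ M = (1/2, 1/2)
2. C is the midpoint of NP ⇒ C = (1/2, 0)
3. G lies on line MP with MG:GP = 5:3 ⇒ G = (3/16, 3/16)
4. V is the centroid of triangle GPQ ⇒ V = (1/16, 19/48)
2·[QMV] = -13/48, 2·[MPC] = 1/4
[QMV]:[MPC] = -13/48:1/4 = -13/12

[QMV]:[MPC] = -13/12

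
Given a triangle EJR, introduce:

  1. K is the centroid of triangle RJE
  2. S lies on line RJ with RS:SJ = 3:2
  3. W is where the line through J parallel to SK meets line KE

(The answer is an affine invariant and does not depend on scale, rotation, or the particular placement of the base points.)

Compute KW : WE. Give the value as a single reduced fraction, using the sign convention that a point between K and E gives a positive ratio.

KW:WE = -2

Work in coordinates with E = (0, 0), J = (1, 0), R = (0, 1).
1. K is the centroid of triangle RJE ⇒ K = (1/3, 1/3)
2. S lies on line RJ with RS:SJ = 3:2 ⇒ S = (3/5, 2/5)
3. W is where the line through J parallel to SK meets line KE ⇒ W = (-1/3, -1/3)
W = K + t·(E−K) with t = 2, so KW:WE = t:(1−t) = 2:-1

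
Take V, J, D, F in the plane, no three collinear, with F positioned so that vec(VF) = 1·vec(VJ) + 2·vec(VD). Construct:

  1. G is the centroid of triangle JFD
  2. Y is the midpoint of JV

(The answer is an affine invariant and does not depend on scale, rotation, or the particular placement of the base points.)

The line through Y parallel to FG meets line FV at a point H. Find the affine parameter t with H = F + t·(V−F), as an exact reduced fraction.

t = -1/2

Choose coordinates V = (0, 0), J = (1, 0), D = (0, 1), F = (1, 2).
1. G is the centroid of triangle JFD ⇒ G = (2/3, 1)
2. Y is the midpoint of JV ⇒ Y = (1/2, 0)
through Y parallel to FG: direction (-1/3, -1); meets FV at H = (3/2, 3)
H = F + t·(V−F) with t = -1/2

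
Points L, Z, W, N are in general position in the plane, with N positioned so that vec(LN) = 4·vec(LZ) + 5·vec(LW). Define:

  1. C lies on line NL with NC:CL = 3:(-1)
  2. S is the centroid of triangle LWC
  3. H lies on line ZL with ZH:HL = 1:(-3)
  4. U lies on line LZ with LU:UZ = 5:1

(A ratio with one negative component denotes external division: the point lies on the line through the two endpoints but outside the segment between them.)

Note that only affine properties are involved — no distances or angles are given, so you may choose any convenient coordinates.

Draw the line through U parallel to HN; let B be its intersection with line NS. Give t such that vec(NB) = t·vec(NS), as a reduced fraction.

t = 8/23

Work in coordinates with L = (0, 0), Z = (1, 0), W = (0, 1), N = (4, 5).
1. C lies on line NL with NC:CL = 3:(-1) ⇒ C = (-2, -5/2)
2. S is the centroid of triangle LWC ⇒ S = (-2/3, -1/2)
3. H lies on line ZL with ZH:HL = 1:(-3) ⇒ H = (3/2, 0)
4. U lies on line LZ with LU:UZ = 5:1 ⇒ U = (5/6, 0)
through U parallel to HN: direction (5/2, 5); meets NS at B = (164/69, 71/23)
B = N + t·(S−N) with t = 8/23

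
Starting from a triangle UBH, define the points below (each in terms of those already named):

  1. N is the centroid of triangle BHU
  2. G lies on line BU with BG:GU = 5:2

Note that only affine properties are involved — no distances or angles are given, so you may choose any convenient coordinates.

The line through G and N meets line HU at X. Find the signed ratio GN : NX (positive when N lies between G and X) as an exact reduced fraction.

GN:NX = -1/7

Set U = (0, 0), B = (1, 0), H = (0, 1); any affine frame gives the same invariant.
1. N is the centroid of triangle BHU ⇒ N = (1/3, 1/3)
2. G lies on line BU with BG:GU = 5:2 ⇒ G = (2/7, 0)
line GN meets HU at X = (0, -2)
N = G + t·(X−G) with t = -1/6, so GN:NX = -1/6:7/6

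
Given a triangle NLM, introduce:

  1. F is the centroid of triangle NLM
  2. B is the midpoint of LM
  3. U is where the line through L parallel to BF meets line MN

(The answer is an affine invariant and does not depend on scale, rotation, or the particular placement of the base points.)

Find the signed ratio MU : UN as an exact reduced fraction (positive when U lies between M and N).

MU:UN = -2

Assign N = (0, 0), L = (1, 0), M = (0, 1) — the answer is frame-independent, so this choice is without loss of generality.
1. F is the centroid of triangle NLM ⇒ F = (1/3, 1/3)
2. B is the midpoint of LM ⇒ B = (1/2, 1/2)
3. U is where the line through L parallel to BF meets line MN ⇒ U = (0, -1)
U = M + t·(N−M) with t = 2, so MU:UN = t:(1−t) = 2:-1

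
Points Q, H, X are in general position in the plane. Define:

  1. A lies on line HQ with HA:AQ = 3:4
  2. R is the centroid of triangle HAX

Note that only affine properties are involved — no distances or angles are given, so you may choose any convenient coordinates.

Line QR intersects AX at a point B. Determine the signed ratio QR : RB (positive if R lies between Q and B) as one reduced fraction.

QR:RB = -5

Work in coordinates with Q = (0, 0), H = (1, 0), X = (0, 1).
1. A lies on line HQ with HA:AQ = 3:4 ⇒ A = (4/7, 0)
2. R is the centroid of triangle HAX ⇒ R = (11/21, 1/3)
line QR meets AX at B = (44/105, 4/15)
R = Q + t·(B−Q) with t = 5/4, so QR:RB = 5/4:-1/4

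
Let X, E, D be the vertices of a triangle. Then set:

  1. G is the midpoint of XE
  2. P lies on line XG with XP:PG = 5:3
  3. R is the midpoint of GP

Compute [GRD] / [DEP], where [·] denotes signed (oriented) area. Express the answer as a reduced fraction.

Work in coordinates with X = (0, 0), E = (1, 0), D = (0, 1).
1. G is the midpoint of XE ⇒ G = (1/2, 0)
2. P lies on line XG with XP:PG = 5:3 ⇒ P = (5/16, 0)
3. R is the midpoint of GP ⇒ R = (13/32, 0)
2·[GRD] = -3/32, 2·[DEP] = -11/16
[GRD]:[DEP] = -3/32:-11/16 = 3/22

[GRD]:[DEP] = 3/22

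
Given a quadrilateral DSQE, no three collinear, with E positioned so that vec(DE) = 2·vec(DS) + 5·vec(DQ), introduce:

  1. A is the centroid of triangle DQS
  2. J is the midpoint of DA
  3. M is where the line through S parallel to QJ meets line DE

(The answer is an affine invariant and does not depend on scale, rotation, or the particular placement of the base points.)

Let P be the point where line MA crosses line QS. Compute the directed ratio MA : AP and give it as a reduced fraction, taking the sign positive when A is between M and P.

MA:AP = -5

Work in coordinates with D = (0, 0), S = (1, 0), Q = (0, 1), E = (2, 5).
1. A is the centroid of triangle DQS ⇒ A = (1/3, 1/3)
2. J is the midpoint of DA ⇒ J = (1/6, 1/6)
3. M is where the line through S parallel to QJ meets line DE ⇒ M = (2/3, 5/3)
line MA meets QS at P = (2/5, 3/5)
A = M + t·(P−M) with t = 5/4, so MA:AP = 5/4:-1/4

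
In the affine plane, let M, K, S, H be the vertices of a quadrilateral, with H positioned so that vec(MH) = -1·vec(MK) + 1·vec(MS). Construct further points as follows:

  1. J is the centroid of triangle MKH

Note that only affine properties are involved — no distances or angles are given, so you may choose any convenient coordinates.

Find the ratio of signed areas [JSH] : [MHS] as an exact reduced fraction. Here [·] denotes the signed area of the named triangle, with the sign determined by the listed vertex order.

[JSH]:[MHS] = -2/3

Set M = (0, 0), K = (1, 0), S = (0, 1), H = (-1, 1); any affine frame gives the same invariant.
1. J is the centroid of triangle MKH ⇒ J = (0, 1/3)
2·[JSH] = 2/3, 2·[MHS] = -1
[JSH]:[MHS] = 2/3:-1 = -2/3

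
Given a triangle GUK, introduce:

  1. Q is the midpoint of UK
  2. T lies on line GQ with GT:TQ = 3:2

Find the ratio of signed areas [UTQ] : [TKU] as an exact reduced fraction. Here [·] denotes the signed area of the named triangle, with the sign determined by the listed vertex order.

[UTQ]:[TKU] = 1/2

Work in coordinates with G = (0, 0), U = (1, 0), K = (0, 1).
1. Q is the midpoint of UK ⇒ Q = (1/2, 1/2)
2. T lies on line GQ with GT:TQ = 3:2 ⇒ T = (3/10, 3/10)
2·[UTQ] = -1/5, 2·[TKU] = -2/5
[UTQ]:[TKU] = -1/5:-2/5 = 1/2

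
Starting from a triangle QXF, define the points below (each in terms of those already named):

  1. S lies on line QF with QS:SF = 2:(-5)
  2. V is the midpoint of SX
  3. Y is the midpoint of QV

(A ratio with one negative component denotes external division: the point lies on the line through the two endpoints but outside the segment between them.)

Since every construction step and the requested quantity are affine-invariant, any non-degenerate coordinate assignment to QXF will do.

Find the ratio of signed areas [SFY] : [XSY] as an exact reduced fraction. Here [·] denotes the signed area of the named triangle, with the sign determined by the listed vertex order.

[SFY]:[XSY] = 5/4

Choose coordinates Q = (0, 0), X = (1, 0), F = (0, 1).
1. S lies on line QF with QS:SF = 2:(-5) ⇒ S = (0, -2/3)
2. V is the midpoint of SX ⇒ V = (1/2, -1/3)
3. Y is the midpoint of QV ⇒ Y = (1/4, -1/6)
2·[SFY] = -5/12, 2·[XSY] = -1/3
[SFY]:[XSY] = -5/12:-1/3 = 5/4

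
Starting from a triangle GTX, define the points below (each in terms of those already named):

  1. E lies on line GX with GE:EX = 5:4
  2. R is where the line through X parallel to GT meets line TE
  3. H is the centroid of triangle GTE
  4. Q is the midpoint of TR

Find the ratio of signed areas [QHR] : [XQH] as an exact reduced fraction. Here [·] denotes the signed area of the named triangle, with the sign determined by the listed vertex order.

Work in coordinates with G = (0, 0), T = (1, 0), X = (0, 1).
1. E lies on line GX with GE:EX = 5:4 ⇒ E = (0, 5/9)
2. R is where the line through X parallel to GT meets line TE ⇒ R = (-4/5, 1)
3. H is the centroid of triangle GTE ⇒ H = (1/3, 5/27)
4. Q is the midpoint of TR ⇒ Q = (1/10, 1/2)
2·[QHR] = -1/6, 2·[XQH] = 23/270
[QHR]:[XQH] = -1/6:23/270 = -45/23

[QHR]:[XQH] = -45/23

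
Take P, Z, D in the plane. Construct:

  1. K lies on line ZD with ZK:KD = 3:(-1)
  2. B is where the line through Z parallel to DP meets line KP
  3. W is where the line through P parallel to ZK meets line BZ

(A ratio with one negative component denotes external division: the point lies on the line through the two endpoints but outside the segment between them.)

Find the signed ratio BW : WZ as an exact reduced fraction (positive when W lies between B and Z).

Choose coordinates P = (0, 0), Z = (1, 0), D = (0, 1).
1. K lies on line ZD with ZK:KD = 3:(-1) ⇒ K = (-1/2, 3/2)
2. B is where the line through Z parallel to DP meets line KP ⇒ B = (1, -3)
3. W is where the line through P parallel to ZK meets line BZ ⇒ W = (1, -1)
W = B + t·(Z−B) with t = 2/3, so BW:WZ = t:(1−t) = 2/3:1/3

BW:WZ = 2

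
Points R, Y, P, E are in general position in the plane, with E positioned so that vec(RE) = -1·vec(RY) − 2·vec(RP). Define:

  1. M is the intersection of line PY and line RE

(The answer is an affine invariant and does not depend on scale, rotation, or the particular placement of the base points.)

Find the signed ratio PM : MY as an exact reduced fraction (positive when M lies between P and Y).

PM:MY = 1/2

Work in coordinates with R = (0, 0), Y = (1, 0), P = (0, 1), E = (-1, -2).
1. M is the intersection of line PY and line RE ⇒ M = (1/3, 2/3)
M = P + t·(Y−P) with t = 1/3, so PM:MY = t:(1−t) = 1/3:2/3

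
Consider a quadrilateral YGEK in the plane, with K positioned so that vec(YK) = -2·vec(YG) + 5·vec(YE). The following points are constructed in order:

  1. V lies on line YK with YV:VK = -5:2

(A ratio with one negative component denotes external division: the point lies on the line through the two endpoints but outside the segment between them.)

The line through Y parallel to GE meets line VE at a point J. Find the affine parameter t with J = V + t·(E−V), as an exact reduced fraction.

Work in coordinates with Y = (0, 0), G = (1, 0), E = (0, 1), K = (-2, 5).
1. V lies on line YK with YV:VK = -5:2 ⇒ V = (-10/3, 25/3)
through Y parallel to GE: direction (-1, 1); meets VE at J = (5/6, -5/6)
J = V + t·(E−V) with t = 5/4

t = 5/4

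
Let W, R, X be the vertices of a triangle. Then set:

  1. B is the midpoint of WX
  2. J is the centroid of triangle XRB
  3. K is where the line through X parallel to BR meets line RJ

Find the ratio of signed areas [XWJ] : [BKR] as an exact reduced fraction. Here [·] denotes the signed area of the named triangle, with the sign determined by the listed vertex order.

[XWJ]:[BKR] = -2/3

Work in coordinates with W = (0, 0), R = (1, 0), X = (0, 1).
1. B is the midpoint of WX ⇒ B = (0, 1/2)
2. J is the centroid of triangle XRB ⇒ J = (1/3, 1/2)
3. K is where the line through X parallel to BR meets line RJ ⇒ K = (-1, 3/2)
2·[XWJ] = 1/3, 2·[BKR] = -1/2
[XWJ]:[BKR] = 1/3:-1/2 = -2/3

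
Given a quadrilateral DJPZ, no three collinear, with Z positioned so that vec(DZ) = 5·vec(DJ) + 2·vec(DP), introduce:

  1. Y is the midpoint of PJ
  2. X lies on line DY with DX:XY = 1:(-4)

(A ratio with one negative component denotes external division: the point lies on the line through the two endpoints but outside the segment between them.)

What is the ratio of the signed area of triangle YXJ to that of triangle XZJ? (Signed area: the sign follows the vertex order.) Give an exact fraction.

Assign D = (0, 0), J = (1, 0), P = (0, 1), Z = (5, 2) — the answer is frame-independent, so this choice is without loss of generality.
1. Y is the midpoint of PJ ⇒ Y = (1/2, 1/2)
2. X lies on line DY with DX:XY = 1:(-4) ⇒ X = (-1/6, -1/6)
2·[YXJ] = 2/3, 2·[XZJ] = -5/3
[YXJ]:[XZJ] = 2/3:-5/3 = -2/5

[YXJ]:[XZJ] = -2/5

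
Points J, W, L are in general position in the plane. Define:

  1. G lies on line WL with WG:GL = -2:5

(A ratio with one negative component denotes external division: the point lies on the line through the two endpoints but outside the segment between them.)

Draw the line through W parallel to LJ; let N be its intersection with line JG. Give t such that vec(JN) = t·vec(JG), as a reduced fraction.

Work in coordinates with J = (0, 0), W = (1, 0), L = (0, 1).
1. G lies on line WL with WG:GL = -2:5 ⇒ G = (5/3, -2/3)
through W parallel to LJ: direction (0, -1); meets JG at N = (1, -2/5)
N = J + t·(G−J) with t = 3/5

t = 3/5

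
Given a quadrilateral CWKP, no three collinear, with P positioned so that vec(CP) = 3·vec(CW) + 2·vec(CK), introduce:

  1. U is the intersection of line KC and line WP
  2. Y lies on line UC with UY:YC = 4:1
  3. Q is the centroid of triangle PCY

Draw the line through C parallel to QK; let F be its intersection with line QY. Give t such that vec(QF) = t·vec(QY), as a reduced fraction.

Work in coordinates with C = (0, 0), W = (1, 0), K = (0, 1), P = (3, 2).
1. U is the intersection of line KC and line WP ⇒ U = (0, -1)
2. Y lies on line UC with UY:YC = 4:1 ⇒ Y = (0, -1/5)
3. Q is the centroid of triangle PCY ⇒ Q = (1, 3/5)
through C parallel to QK: direction (-1, 2/5); meets QY at F = (1/6, -1/15)
F = Q + t·(Y−Q) with t = 5/6

t = 5/6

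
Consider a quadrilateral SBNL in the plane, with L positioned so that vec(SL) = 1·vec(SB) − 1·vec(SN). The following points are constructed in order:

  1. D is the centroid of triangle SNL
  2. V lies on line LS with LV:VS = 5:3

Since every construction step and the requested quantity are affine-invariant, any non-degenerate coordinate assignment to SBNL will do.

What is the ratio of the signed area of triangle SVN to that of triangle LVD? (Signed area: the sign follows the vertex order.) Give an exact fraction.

Choose coordinates S = (0, 0), B = (1, 0), N = (0, 1), L = (1, -1).
1. D is the centroid of triangle SNL ⇒ D = (1/3, 0)
2. V lies on line LS with LV:VS = 5:3 ⇒ V = (3/8, -3/8)
2·[SVN] = 3/8, 2·[LVD] = -5/24
[SVN]:[LVD] = 3/8:-5/24 = -9/5

[SVN]:[LVD] = -9/5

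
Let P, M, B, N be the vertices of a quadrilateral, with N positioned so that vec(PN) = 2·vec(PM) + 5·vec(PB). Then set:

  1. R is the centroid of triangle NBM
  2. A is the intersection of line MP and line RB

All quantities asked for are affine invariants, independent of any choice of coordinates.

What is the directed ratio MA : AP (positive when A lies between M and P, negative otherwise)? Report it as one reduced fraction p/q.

MA:AP = -2

Work in coordinates with P = (0, 0), M = (1, 0), B = (0, 1), N = (2, 5).
1. R is the centroid of triangle NBM ⇒ R = (1, 2)
2. A is the intersection of line MP and line RB ⇒ A = (-1, 0)
A = M + t·(P−M) with t = 2, so MA:AP = t:(1−t) = 2:-1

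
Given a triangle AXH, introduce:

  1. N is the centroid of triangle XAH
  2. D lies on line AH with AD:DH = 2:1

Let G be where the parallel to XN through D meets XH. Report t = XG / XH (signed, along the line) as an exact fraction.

t = 1/3

Choose coordinates A = (0, 0), X = (1, 0), H = (0, 1).
1. N is the centroid of triangle XAH ⇒ N = (1/3, 1/3)
2. D lies on line AH with AD:DH = 2:1 ⇒ D = (0, 2/3)
through D parallel to XN: direction (-2/3, 1/3); meets XH at G = (2/3, 1/3)
G = X + t·(H−X) with t = 1/3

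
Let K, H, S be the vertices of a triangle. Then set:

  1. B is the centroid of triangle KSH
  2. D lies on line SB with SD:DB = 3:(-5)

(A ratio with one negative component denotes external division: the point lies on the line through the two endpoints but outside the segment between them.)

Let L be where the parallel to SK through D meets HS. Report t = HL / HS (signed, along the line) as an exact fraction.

Set K = (0, 0), H = (1, 0), S = (0, 1); any affine frame gives the same invariant.
1. B is the centroid of triangle KSH ⇒ B = (1/3, 1/3)
2. D lies on line SB with SD:DB = 3:(-5) ⇒ D = (-1/2, 2)
through D parallel to SK: direction (0, -1); meets HS at L = (-1/2, 3/2)
L = H + t·(S−H) with t = 3/2

t = 3/2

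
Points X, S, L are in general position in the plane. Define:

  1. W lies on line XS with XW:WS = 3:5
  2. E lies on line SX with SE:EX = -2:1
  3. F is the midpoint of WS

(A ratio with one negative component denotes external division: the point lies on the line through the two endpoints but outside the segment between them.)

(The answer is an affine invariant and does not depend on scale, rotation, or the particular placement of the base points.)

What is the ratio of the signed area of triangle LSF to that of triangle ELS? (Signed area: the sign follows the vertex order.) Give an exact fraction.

Set X = (0, 0), S = (1, 0), L = (0, 1); any affine frame gives the same invariant.
1. W lies on line XS with XW:WS = 3:5 ⇒ W = (3/8, 0)
2. E lies on line SX with SE:EX = -2:1 ⇒ E = (-1, 0)
3. F is the midpoint of WS ⇒ F = (11/16, 0)
2·[LSF] = -5/16, 2·[ELS] = -2
[LSF]:[ELS] = -5/16:-2 = 5/32

[LSF]:[ELS] = 5/32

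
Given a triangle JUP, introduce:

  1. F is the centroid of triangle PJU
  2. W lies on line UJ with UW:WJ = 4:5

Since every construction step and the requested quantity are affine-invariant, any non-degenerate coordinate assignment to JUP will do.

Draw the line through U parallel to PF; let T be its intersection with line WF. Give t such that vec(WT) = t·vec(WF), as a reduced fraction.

t = -8

Set J = (0, 0), U = (1, 0), P = (0, 1); any affine frame gives the same invariant.
1. F is the centroid of triangle PJU ⇒ F = (1/3, 1/3)
2. W lies on line UJ with UW:WJ = 4:5 ⇒ W = (5/9, 0)
through U parallel to PF: direction (1/3, -2/3); meets WF at T = (7/3, -8/3)
T = W + t·(F−W) with t = -8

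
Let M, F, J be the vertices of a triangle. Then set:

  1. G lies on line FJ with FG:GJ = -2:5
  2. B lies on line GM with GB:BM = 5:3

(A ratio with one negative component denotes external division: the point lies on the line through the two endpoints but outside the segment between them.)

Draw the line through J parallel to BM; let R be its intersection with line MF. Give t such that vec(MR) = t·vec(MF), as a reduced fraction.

t = 5/2

Choose coordinates M = (0, 0), F = (1, 0), J = (0, 1).
1. G lies on line FJ with FG:GJ = -2:5 ⇒ G = (5/3, -2/3)
2. B lies on line GM with GB:BM = 5:3 ⇒ B = (5/8, -1/4)
through J parallel to BM: direction (-5/8, 1/4); meets MF at R = (5/2, 0)
R = M + t·(F−M) with t = 5/2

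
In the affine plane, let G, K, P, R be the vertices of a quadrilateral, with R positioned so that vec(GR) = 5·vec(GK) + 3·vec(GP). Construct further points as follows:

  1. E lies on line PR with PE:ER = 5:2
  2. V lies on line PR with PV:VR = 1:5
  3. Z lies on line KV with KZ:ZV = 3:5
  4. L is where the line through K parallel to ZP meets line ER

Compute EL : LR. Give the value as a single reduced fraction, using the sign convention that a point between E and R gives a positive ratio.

Assign G = (0, 0), K = (1, 0), P = (0, 1), R = (5, 3) — the answer is frame-independent, so this choice is without loss of generality.
1. E lies on line PR with PE:ER = 5:2 ⇒ E = (25/7, 17/7)
2. V lies on line PR with PV:VR = 1:5 ⇒ V = (5/6, 4/3)
3. Z lies on line KV with KZ:ZV = 3:5 ⇒ Z = (15/16, 1/2)
4. L is where the line through K parallel to ZP meets line ER ⇒ L = (-1/2, 4/5)
L = E + t·(R−E) with t = -57/20, so EL:LR = t:(1−t) = -57/20:77/20

EL:LR = -57/77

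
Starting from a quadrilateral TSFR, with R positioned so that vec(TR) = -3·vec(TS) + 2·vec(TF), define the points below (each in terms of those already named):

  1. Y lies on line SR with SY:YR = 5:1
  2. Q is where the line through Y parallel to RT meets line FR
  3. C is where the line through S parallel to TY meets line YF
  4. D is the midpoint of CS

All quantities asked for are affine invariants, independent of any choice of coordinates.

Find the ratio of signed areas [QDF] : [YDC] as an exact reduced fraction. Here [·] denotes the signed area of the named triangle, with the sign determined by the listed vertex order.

Assign T = (0, 0), S = (1, 0), F = (0, 1), R = (-3, 2) — the answer is frame-independent, so this choice is without loss of generality.
1. Y lies on line SR with SY:YR = 5:1 ⇒ Y = (-7/3, 5/3)
2. Q is where the line through Y parallel to RT meets line FR ⇒ Q = (-8/3, 17/9)
3. C is where the line through S parallel to TY meets line YF ⇒ C = (-2/3, 25/21)
4. D is the midpoint of CS ⇒ D = (1/6, 25/42)
2·[QDF] = 176/189, 2·[YDC] = 25/42
[QDF]:[YDC] = 176/189:25/42 = 352/225

[QDF]:[YDC] = 352/225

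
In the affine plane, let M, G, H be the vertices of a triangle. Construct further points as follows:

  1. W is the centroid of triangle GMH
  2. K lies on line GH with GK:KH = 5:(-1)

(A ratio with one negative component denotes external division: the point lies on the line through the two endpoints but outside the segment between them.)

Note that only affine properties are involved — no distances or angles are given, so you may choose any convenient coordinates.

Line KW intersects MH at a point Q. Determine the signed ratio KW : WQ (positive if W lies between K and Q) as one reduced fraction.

Work in coordinates with M = (0, 0), G = (1, 0), H = (0, 1).
1. W is the centroid of triangle GMH ⇒ W = (1/3, 1/3)
2. K lies on line GH with GK:KH = 5:(-1) ⇒ K = (-1/4, 5/4)
line KW meets MH at Q = (0, 6/7)
W = K + t·(Q−K) with t = 7/3, so KW:WQ = 7/3:-4/3

KW:WQ = -7/4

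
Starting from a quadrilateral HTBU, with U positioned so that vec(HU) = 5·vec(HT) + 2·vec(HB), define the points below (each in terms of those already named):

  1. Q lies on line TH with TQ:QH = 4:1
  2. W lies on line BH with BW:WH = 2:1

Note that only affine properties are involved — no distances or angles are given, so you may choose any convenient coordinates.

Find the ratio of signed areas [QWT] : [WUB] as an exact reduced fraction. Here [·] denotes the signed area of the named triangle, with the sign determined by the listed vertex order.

Choose coordinates H = (0, 0), T = (1, 0), B = (0, 1), U = (5, 2).
1. Q lies on line TH with TQ:QH = 4:1 ⇒ Q = (1/5, 0)
2. W lies on line BH with BW:WH = 2:1 ⇒ W = (0, 1/3)
2·[QWT] = -4/15, 2·[WUB] = 10/3
[QWT]:[WUB] = -4/15:10/3 = -2/25

[QWT]:[WUB] = -2/25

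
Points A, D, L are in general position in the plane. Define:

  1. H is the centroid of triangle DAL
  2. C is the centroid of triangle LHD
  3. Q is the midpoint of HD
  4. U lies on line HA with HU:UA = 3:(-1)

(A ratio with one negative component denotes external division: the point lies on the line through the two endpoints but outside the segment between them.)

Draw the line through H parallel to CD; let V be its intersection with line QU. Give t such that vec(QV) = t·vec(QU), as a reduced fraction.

t = 1/10

Assign A = (0, 0), D = (1, 0), L = (0, 1) — the answer is frame-independent, so this choice is without loss of generality.
1. H is the centroid of triangle DAL ⇒ H = (1/3, 1/3)
2. C is the centroid of triangle LHD ⇒ C = (4/9, 4/9)
3. Q is the midpoint of HD ⇒ Q = (2/3, 1/6)
4. U lies on line HA with HU:UA = 3:(-1) ⇒ U = (-1/6, -1/6)
through H parallel to CD: direction (5/9, -4/9); meets QU at V = (7/12, 2/15)
V = Q + t·(U−Q) with t = 1/10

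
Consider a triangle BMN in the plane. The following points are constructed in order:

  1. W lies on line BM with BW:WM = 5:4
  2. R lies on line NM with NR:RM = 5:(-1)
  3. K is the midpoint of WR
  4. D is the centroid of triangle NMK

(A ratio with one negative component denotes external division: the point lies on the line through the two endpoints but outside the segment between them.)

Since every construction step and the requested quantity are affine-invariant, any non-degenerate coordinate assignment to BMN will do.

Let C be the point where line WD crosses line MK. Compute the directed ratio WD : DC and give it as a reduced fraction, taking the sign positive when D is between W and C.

Choose coordinates B = (0, 0), M = (1, 0), N = (0, 1).
1. W lies on line BM with BW:WM = 5:4 ⇒ W = (5/9, 0)
2. R lies on line NM with NR:RM = 5:(-1) ⇒ R = (5/4, -1/4)
3. K is the midpoint of WR ⇒ K = (65/72, -1/8)
4. D is the centroid of triangle NMK ⇒ D = (137/216, 7/24)
line WD meets MK at C = (23/72, -7/8)
D = W + t·(C−W) with t = -1/3, so WD:DC = -1/3:4/3

WD:DC = -1/4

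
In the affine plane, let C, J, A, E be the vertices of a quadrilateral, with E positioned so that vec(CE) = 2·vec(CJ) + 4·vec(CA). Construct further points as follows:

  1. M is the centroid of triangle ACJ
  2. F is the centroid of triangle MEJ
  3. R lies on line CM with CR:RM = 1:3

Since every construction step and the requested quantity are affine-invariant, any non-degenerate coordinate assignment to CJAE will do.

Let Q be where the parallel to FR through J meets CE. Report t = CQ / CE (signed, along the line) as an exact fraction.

t = -49/50

Choose coordinates C = (0, 0), J = (1, 0), A = (0, 1), E = (2, 4).
1. M is the centroid of triangle ACJ ⇒ M = (1/3, 1/3)
2. F is the centroid of triangle MEJ ⇒ F = (10/9, 13/9)
3. R lies on line CM with CR:RM = 1:3 ⇒ R = (1/12, 1/12)
through J parallel to FR: direction (-37/36, -49/36); meets CE at Q = (-49/25, -98/25)
Q = C + t·(E−C) with t = -49/50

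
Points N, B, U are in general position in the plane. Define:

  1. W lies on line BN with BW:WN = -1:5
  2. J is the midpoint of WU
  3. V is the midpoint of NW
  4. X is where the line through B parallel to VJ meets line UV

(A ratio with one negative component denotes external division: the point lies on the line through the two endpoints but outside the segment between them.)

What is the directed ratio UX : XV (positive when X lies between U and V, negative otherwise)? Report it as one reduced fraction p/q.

Work in coordinates with N = (0, 0), B = (1, 0), U = (0, 1).
1. W lies on line BN with BW:WN = -1:5 ⇒ W = (5/4, 0)
2. J is the midpoint of WU ⇒ J = (5/8, 1/2)
3. V is the midpoint of NW ⇒ V = (5/8, 0)
4. X is where the line through B parallel to VJ meets line UV ⇒ X = (1, -3/5)
X = U + t·(V−U) with t = 8/5, so UX:XV = t:(1−t) = 8/5:-3/5

UX:XV = -8/3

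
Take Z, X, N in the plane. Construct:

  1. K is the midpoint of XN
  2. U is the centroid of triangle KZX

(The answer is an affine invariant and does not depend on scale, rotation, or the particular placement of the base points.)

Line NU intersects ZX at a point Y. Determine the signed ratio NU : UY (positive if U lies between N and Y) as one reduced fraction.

NU:UY = 5

Assign Z = (0, 0), X = (1, 0), N = (0, 1) — the answer is frame-independent, so this choice is without loss of generality.
1. K is the midpoint of XN ⇒ K = (1/2, 1/2)
2. U is the centroid of triangle KZX ⇒ U = (1/2, 1/6)
line NU meets ZX at Y = (3/5, 0)
U = N + t·(Y−N) with t = 5/6, so NU:UY = 5/6:1/6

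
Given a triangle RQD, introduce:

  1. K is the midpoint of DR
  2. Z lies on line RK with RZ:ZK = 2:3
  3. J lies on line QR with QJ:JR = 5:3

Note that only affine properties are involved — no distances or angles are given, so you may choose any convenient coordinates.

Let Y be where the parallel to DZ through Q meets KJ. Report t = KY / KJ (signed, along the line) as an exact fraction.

Set R = (0, 0), Q = (1, 0), D = (0, 1); any affine frame gives the same invariant.
1. K is the midpoint of DR ⇒ K = (0, 1/2)
2. Z lies on line RK with RZ:ZK = 2:3 ⇒ Z = (0, 1/5)
3. J lies on line QR with QJ:JR = 5:3 ⇒ J = (3/8, 0)
through Q parallel to DZ: direction (0, -4/5); meets KJ at Y = (1, -5/6)
Y = K + t·(J−K) with t = 8/3

t = 8/3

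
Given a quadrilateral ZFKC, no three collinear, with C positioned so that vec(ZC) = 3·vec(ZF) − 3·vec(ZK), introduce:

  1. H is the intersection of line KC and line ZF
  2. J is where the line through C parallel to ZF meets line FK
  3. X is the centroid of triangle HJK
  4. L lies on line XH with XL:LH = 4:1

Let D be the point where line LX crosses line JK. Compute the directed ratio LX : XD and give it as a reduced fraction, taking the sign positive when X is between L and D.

Assign Z = (0, 0), F = (1, 0), K = (0, 1), C = (3, -3) — the answer is frame-independent, so this choice is without loss of generality.
1. H is the intersection of line KC and line ZF ⇒ H = (3/4, 0)
2. J is where the line through C parallel to ZF meets line FK ⇒ J = (4, -3)
3. X is the centroid of triangle HJK ⇒ X = (19/12, -2/3)
4. L lies on line XH with XL:LH = 4:1 ⇒ L = (11/12, -2/15)
line LX meets JK at D = (2, -1)
X = L + t·(D−L) with t = 8/13, so LX:XD = 8/13:5/13

LX:XD = 8/5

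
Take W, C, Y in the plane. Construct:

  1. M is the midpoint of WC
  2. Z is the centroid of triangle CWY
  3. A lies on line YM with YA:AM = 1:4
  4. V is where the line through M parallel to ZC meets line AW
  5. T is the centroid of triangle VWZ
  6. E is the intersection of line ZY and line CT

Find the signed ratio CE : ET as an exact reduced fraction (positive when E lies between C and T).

CE:ET = 51/29

Work in coordinates with W = (0, 0), C = (1, 0), Y = (0, 1).
1. M is the midpoint of WC ⇒ M = (1/2, 0)
2. Z is the centroid of triangle CWY ⇒ Z = (1/3, 1/3)
3. A lies on line YM with YA:AM = 1:4 ⇒ A = (1/10, 4/5)
4. V is where the line through M parallel to ZC meets line AW ⇒ V = (1/34, 4/17)
5. T is the centroid of triangle VWZ ⇒ T = (37/306, 29/153)
6. E is the intersection of line ZY and line CT ⇒ E = (211/480, 29/240)
E = C + t·(T−C) with t = 51/80, so CE:ET = t:(1−t) = 51/80:29/80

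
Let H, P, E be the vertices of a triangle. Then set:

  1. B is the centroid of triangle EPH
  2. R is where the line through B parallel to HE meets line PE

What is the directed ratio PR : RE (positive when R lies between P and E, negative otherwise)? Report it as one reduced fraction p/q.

Work in coordinates with H = (0, 0), P = (1, 0), E = (0, 1).
1. B is the centroid of triangle EPH ⇒ B = (1/3, 1/3)
2. R is where the line through B parallel to HE meets line PE ⇒ R = (1/3, 2/3)
R = P + t·(E−P) with t = 2/3, so PR:RE = t:(1−t) = 2/3:1/3

PR:RE = 2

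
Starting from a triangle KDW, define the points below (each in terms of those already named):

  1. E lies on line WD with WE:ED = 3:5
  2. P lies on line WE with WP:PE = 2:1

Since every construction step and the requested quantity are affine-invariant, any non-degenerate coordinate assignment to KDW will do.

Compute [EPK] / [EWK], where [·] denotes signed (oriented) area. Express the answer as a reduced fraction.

Assign K = (0, 0), D = (1, 0), W = (0, 1) — the answer is frame-independent, so this choice is without loss of generality.
1. E lies on line WD with WE:ED = 3:5 ⇒ E = (3/8, 5/8)
2. P lies on line WE with WP:PE = 2:1 ⇒ P = (1/4, 3/4)
2·[EPK] = 1/8, 2·[EWK] = 3/8
[EPK]:[EWK] = 1/8:3/8 = 1/3

[EPK]:[EWK] = 1/3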